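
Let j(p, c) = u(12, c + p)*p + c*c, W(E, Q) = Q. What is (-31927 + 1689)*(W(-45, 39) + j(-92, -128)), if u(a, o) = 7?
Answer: -477125402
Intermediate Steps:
j(p, c) = c² + 7*p (j(p, c) = 7*p + c*c = 7*p + c² = c² + 7*p)
(-31927 + 1689)*(W(-45, 39) + j(-92, -128)) = (-31927 + 1689)*(39 + ((-128)² + 7*(-92))) = -30238*(39 + (16384 - 644)) = -30238*(39 + 15740) = -30238*15779 = -477125402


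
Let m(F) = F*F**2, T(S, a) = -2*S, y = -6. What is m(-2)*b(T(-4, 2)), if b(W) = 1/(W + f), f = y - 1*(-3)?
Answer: -8/5 ≈ -1.6000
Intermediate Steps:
m(F) = F**3
f = -3 (f = -6 - 1*(-3) = -6 + 3 = -3)
b(W) = 1/(-3 + W) (b(W) = 1/(W - 3) = 1/(-3 + W))
m(-2)*b(T(-4, 2)) = (-2)**3/(-3 - 2*(-4)) = -8/(-3 + 8) = -8/5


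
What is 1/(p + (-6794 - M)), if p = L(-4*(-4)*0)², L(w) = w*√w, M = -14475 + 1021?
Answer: 1/6660 ≈ 0.00015015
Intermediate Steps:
M = -13454
L(w) = w^(3/2)
p = 0 (p = ((-4*(-4)*0)^(3/2))² = ((16*0)^(3/2))² = (0^(3/2))² = 0² = 0)
1/(p + (-6794 - M)) = 1/(0 + (-6794 - 1*(-13454))) = 1/(0 + (-6794 + 13454)) = 1/(0 + 6660) = 1/6660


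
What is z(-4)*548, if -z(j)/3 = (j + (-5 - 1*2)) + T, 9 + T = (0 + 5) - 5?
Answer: 32880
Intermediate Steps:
T = -9 (T = -9 + ((0 + 5) - 5) = -9 + (5 - 5) = -9 + 0 = -9)
z(j) = 48 - 3*j (z(j) = -3*((j + (-5 - 1*2)) - 9) = -3*((j + (-5 - 2)) - 9) = -3*((j - 7) - 9) = -3*((-7 + j) - 9) = -3*(-16 + j) = 48 - 3*j)
z(-4)*548 = (48 - 3*(-4))*548 = (48 + 12)*548 = 60*548 = 32880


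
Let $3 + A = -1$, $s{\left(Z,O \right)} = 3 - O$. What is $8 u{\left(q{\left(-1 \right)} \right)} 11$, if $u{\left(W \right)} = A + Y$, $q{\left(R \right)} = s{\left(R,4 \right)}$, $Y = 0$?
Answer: $-352$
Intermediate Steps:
$q{\left(R \right)} = -1$ ($q{\left(R \right)} = 3 - 4 = -1$)
$A = -4$ ($A = -3 - 1 = -4$)
$u{\left(W \right)} = -4$ ($u{\left(W \right)} = -4 + 0 = -4$)
$8 u{\left(q{\left(-1 \right)} \right)} 11 = 8 \left(-4\right) 11 = \left(-32\right) 11 = -352$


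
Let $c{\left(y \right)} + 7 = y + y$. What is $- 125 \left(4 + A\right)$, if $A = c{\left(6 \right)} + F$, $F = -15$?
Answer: $750$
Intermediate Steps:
$c{\left(y \right)} = -7 + 2 y$ ($c{\left(y \right)} = -7 + \left(y + y\right) = -7 + 2 y$)
$A = -10$ ($A = \left(-7 + 2 \cdot 6\right) - 15 = \left(-7 + 12\right) - 15 = 5 - 15 = -10$)
$- 125 \left(4 + A\right) = - 125 \left(4 - 10\right) = \left(-125\right) \left(-6\right) = 750$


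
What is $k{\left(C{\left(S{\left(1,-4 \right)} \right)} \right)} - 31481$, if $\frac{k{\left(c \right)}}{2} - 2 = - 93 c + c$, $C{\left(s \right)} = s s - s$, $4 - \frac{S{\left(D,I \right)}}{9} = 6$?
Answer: $-94405$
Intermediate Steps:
$S{\left(D,I \right)} = -18$ ($S{\left(D,I \right)} = 36 - 54 = -18$)
$C{\left(s \right)} = s^{2} - s$
$k{\left(c \right)} = 4 - 184 c$ ($k{\left(c \right)} = 4 + 2 \left(- 93 c + c\right) = 4 + 2 \left(- 92 c\right) = 4 - 184 c$)
$k{\left(C{\left(S{\left(1,-4 \right)} \right)} \right)} - 31481 = \left(4 - 184 \left(- 18 \left(-1 - 18\right)\right)\right) - 31481 = \left(4 - 184 \left(\left(-18\right) \left(-19\right)\right)\right) - 31481 = \left(4 - 62928\right) - 31481 = -62924 - 31481 = -94405$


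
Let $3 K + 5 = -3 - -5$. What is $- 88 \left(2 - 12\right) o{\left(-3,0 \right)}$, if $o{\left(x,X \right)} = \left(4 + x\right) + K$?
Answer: $0$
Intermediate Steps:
$K = -1$ ($K = - \frac{5}{3} + \frac{-3 - -5}{3} = - \frac{5}{3} + \frac{-3 + 5}{3} = - \frac{5}{3} + \frac{1}{3} \cdot 2 = - \frac{5}{3} + \frac{2}{3} = -1$)
$o{\left(x,X \right)} = 3 + x$ ($o{\left(x,X \right)} = \left(4 + x\right) - 1 = 3 + x$)
$- 88 \left(2 - 12\right) o{\left(-3,0 \right)} = - 88 \left(2 - 12\right) \left(3 - 3\right) = - 88 \left(\left(-10\right) 0\right) = \left(-88\right) 0 = 0$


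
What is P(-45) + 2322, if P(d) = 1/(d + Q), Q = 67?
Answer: 51085/22 ≈ 2322.0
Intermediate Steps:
P(d) = 1/(67 + d) (P(d) = 1/(d + 67) = 1/(67 + d))
P(-45) + 2322 = 1/(67 - 45) + 2322 = 1/22 + 2322 = 51085/22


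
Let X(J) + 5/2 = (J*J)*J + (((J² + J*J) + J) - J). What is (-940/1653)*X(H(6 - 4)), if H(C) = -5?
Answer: 72850/1653 ≈ 44.071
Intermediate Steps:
X(J) = -5/2 + J³ + 2*J² (X(J) = -5/2 + ((J*J)*J + (((J² + J*J) + J) - J)) = -5/2 + (J²*J + (((J² + J²) + J) - J)) = -5/2 + (J³ + ((2*J² + J) - J)) = -5/2 + (J³ + ((J + 2*J²) - J)) = -5/2 + (J³ + 2*J²) = -5/2 + J³ + 2*J²)
(-940/1653)*X(H(6 - 4)) = (-940/1653)*(-5/2 + (-5)³ + 2*(-5)²) = (-940*1/1653)*(-5/2 - 125 + 2*25) = -940*(-5/2 - 125 + 50)/1653 = -940/1653*(-155/2) = 72850/1653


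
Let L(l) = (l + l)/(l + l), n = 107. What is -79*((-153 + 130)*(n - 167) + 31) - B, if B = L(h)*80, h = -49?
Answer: -111549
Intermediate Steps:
L(l) = 1 (L(l) = (2*l)/((2*l)) = (2*l)*(1/(2*l)) = 1)
B = 80 (B = 1*80 = 80)
-79*((-153 + 130)*(n - 167) + 31) - B = -79*((-153 + 130)*(107 - 167) + 31) - 1*80 = -79*(-23*(-60) + 31) - 80 = -79*(1380 + 31) - 80 = -79*1411 - 80 = -111469 - 80 = -111549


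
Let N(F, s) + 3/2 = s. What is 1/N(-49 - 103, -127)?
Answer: -2/257 ≈ -0.0077821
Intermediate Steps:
N(F, s) = -3/2 + s
1/N(-49 - 103, -127) = 1/(-3/2 - 127) = 1/(-257/2) = -2/257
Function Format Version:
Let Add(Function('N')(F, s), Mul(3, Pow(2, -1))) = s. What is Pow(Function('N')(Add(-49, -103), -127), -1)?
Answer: Rational(-2, 257) ≈ -0.0077821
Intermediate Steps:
Function('N')(F, s) = Add(Rational(-3, 2), s)
Pow(Function('N')(Add(-49, -103), -127), -1) = Pow(Add(Rational(-3, 2), -127), -1) = Pow(Rational(-257, 2), -1) = Rational(-2, 257)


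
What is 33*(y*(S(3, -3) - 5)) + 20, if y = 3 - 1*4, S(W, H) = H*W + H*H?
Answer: 185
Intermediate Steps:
S(W, H) = H**2 + H*W (S(W, H) = H*W + H**2 = H**2 + H*W)
y = -1 (y = 3 - 4 = -1)
33*(y*(S(3, -3) - 5)) + 20 = 33*(-(-3*(-3 + 3) - 5)) + 20 = 33*(-(-3*0 - 5)) + 20 = 33*(-(0 - 5)) + 20 = 33*(-1*(-5)) + 20 = 33*5 + 20 = 165 + 20 = 185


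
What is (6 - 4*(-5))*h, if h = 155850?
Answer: 4052100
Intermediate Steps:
(6 - 4*(-5))*h = (6 - 4*(-5))*155850 = (6 + 20)*155850 = 26*155850 = 4052100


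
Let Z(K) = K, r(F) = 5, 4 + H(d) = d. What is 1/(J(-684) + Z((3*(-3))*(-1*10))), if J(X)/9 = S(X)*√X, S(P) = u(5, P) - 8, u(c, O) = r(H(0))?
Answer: 5/28152 + I*√19/3128 ≈ 0.00017761 + 0.0013935*I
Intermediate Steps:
H(d) = -4 + d
u(c, O) = 5
S(P) = -3 (S(P) = 5 - 8 = -3)
J(X) = -27*√X (J(X) = 9*(-3*√X) = -27*√X)
1/(J(-684) + Z((3*(-3))*(-1*10))) = 1/(-162*I*√19 + (3*(-3))*(-1*10)) = 1/(-162*I*√19 - 9*(-10)) = 1/(-162*I*√19 + 90) = 1/(90 - 162*I*√19)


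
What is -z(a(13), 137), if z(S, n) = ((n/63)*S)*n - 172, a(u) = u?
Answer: -233161/63 ≈ -3701.0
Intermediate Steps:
z(S, n) = -172 + S*n²/63 (z(S, n) = ((n*(1/63))*S)*n - 172 = ((n/63)*S)*n - 172 = (S*n/63)*n - 172 = S*n²/63 - 172 = -172 + S*n²/63)
-z(a(13), 137) = -(-172 + (1/63)*13*137²) = -(-172 + (1/63)*13*18769) = -(-172 + 243997/63) = -1*233161/63 = -233161/63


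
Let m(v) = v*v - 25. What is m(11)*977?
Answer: 93792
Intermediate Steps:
m(v) = -25 + v**2 (m(v) = v**2 - 25 = -25 + v**2)
m(11)*977 = (-25 + 11**2)*977 = (-25 + 121)*977 = 96*977 = 93792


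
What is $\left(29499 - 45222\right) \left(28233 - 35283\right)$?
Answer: $110847150$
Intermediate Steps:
$\left(29499 - 45222\right) \left(28233 - 35283\right) = \left(-15723\right) \left(-7050\right) = 110847150$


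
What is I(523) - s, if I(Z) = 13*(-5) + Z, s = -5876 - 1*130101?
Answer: 136435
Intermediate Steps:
s = -135977 (s = -5876 - 130101 = -135977)
I(Z) = -65 + Z
I(523) - s = (-65 + 523) - 1*(-135977) = 458 + 135977 = 136435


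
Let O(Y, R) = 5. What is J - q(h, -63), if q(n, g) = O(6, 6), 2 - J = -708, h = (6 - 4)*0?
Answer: 705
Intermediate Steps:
h = 0 (h = 2*0 = 0)
J = 710 (J = 2 - 1*(-708) = 2 + 708 = 710)
q(n, g) = 5
J - q(h, -63) = 710 - 1*5 = 710 - 5 = 705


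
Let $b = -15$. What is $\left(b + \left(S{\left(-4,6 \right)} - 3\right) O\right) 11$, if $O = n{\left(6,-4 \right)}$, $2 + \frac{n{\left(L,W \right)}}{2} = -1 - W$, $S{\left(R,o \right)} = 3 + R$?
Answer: $-253$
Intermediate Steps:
$n{\left(L,W \right)} = -6 - 2 W$ ($n{\left(L,W \right)} = -4 + 2 \left(-1 - W\right) = -4 - \left(2 + 2 W\right) = -6 - 2 W$)
$O = 2$ ($O = -6 - -8 = -6 + 8 = 2$)
$\left(b + \left(S{\left(-4,6 \right)} - 3\right) O\right) 11 = \left(-15 + \left(\left(3 - 4\right) - 3\right) 2\right) 11 = \left(-15 + \left(-1 - 3\right) 2\right) 11 = \left(-15 - 8\right) 11 = \left(-23\right) 11 = -253$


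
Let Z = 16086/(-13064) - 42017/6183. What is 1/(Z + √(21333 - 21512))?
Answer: -13092971491160028/397069653732879313 - 1631138524670736*I*√179/397069653732879313 ≈ -0.032974 - 0.05496*I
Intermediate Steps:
Z = -324184913/40387356 (Z = 16086*(-1/13064) - 42017*1/6183 = -8043/6532 - 42017/6183 = -324184913/40387356 ≈ -8.0269)
1/(Z + √(21333 - 21512)) = 1/(-324184913/40387356 + √(21333 - 21512)) = 1/(-324184913/40387356 + √(-179)) = 1/(-324184913/40387356 + I*√179)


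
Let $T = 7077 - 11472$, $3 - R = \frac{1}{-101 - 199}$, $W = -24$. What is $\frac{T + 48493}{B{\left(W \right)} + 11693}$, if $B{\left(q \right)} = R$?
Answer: $\frac{13229400}{3508801} \approx 3.7703$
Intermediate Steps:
$R = \frac{901}{300}$ ($R = 3 - \frac{1}{-101 - 199} = 3 - \frac{1}{-300} = 3 - - \frac{1}{300} = 3 + \frac{1}{300} = \frac{901}{300} \approx 3.0033$)
$B{\left(q \right)} = \frac{901}{300}$
$T = -4395$
$\frac{T + 48493}{B{\left(W \right)} + 11693} = \frac{-4395 + 48493}{\frac{901}{300} + 11693} = \frac{44098}{\frac{3508801}{300}} = 44098 \cdot \frac{300}{3508801} = \frac{13229400}{3508801}$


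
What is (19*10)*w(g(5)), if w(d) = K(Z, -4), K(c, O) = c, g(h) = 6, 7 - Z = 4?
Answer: 570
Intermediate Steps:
Z = 3 (Z = 7 - 1*4 = 7 - 4 = 3)
w(d) = 3
(19*10)*w(g(5)) = (19*10)*3 = 190*3 = 570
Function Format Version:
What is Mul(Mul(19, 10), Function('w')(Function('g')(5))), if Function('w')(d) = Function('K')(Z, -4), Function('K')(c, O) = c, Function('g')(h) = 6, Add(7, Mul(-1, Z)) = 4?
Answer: 570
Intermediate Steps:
Z = 3 (Z = Add(7, Mul(-1, 4)) = Add(7, -4) = 3)
Function('w')(d) = 3
Mul(Mul(19, 10), Function('w')(Function('g')(5))) = Mul(Mul(19, 10), 3) = Mul(190, 3) = 570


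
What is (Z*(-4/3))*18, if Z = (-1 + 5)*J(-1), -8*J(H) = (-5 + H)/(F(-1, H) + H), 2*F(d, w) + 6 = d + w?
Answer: 72/5 ≈ 14.400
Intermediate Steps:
F(d, w) = -3 + d/2 + w/2 (F(d, w) = -3 + (d + w)/2 = -3 + (d/2 + w/2) = -3 + d/2 + w/2)
J(H) = -(-5 + H)/(8*(-7/2 + 3*H/2)) (J(H) = -(-5 + H)/(8*((-3 + (½)*(-1) + H/2) + H)) = -(-5 + H)/(8*((-3 - ½ + H/2) + H)) = -(-5 + H)/(8*((-7/2 + H/2) + H)) = -(-5 + H)/(8*(-7/2 + 3*H/2)))
Z = -⅗ (Z = (-1 + 5)*((5 - 1*(-1))/(4*(-7 + 3*(-1)))) = 4*((5 + 1)/(4*(-7 - 3))) = 4*((¼)*6/(-10)) = 4*((¼)*(-⅒)*6) = 4*(-3/20) = -⅗ ≈ -0.60000)
(Z*(-4/3))*18 = -3*(-4)/(5*3)*18 = -(-4)/5*18 = -⅗*(-4/3)*18 = (⅘)*18 = 72/5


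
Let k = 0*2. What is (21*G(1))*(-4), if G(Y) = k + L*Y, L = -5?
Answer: 420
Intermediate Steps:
k = 0
G(Y) = -5*Y (G(Y) = 0 - 5*Y = -5*Y)
(21*G(1))*(-4) = (21*(-5*1))*(-4) = (21*(-5))*(-4) = -105*(-4) = 420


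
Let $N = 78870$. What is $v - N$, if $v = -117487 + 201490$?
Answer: $5133$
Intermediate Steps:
$v = 84003$
$v - N = 84003 - 78870 = 5133$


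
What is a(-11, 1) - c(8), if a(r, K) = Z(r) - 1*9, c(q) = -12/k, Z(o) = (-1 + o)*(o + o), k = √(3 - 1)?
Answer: 255 + 6*√2 ≈ 263.49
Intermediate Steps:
k = √2 ≈ 1.4142
Z(o) = 2*o*(-1 + o) (Z(o) = (-1 + o)*(2*o) = 2*o*(-1 + o))
c(q) = -6*√2 (c(q) = -12*√2/2 = -6*√2)
a(r, K) = -9 + 2*r*(-1 + r) (a(r, K) = 2*r*(-1 + r) - 1*9 = 2*r*(-1 + r) - 9 = -9 + 2*r*(-1 + r))
a(-11, 1) - c(8) = (-9 + 2*(-11)*(-1 - 11)) - (-6)*√2 = (-9 + 2*(-11)*(-12)) + 6*√2 = (-9 + 264) + 6*√2 = 255 + 6*√2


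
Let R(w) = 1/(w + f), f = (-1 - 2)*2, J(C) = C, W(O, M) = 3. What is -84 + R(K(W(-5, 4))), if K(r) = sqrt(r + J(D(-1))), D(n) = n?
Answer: -1431/17 - sqrt(2)/34 ≈ -84.218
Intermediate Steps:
f = -6 (f = -3*2 = -6)
K(r) = sqrt(-1 + r) (K(r) = sqrt(r - 1) = sqrt(-1 + r))
R(w) = 1/(-6 + w) (R(w) = 1/(w - 6) = 1/(-6 + w))
-84 + R(K(W(-5, 4))) = -84 + 1/(-6 + sqrt(-1 + 3)) = -84 + 1/(-6 + sqrt(2))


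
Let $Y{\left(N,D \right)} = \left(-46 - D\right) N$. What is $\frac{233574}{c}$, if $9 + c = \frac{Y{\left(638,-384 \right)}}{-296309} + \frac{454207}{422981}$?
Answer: $- \frac{28870363074289}{1069650283} \approx -26990.0$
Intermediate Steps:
$Y{\left(N,D \right)} = N \left(-46 - D\right)$
$c = - \frac{6417901698}{741615841}$ ($c = -9 + \left(\frac{\left(-1\right) 638 \left(46 - 384\right)}{-296309} + \frac{454207}{422981}\right) = -9 + \left(\left(-1\right) 638 \left(-338\right) \left(- \frac{1}{296309}\right) + 454207 \cdot \frac{1}{422981}\right) = -9 + \left(215644 \left(- \frac{1}{296309}\right) + \frac{34939}{32537}\right) = -9 + \left(- \frac{16588}{22793} + \frac{34939}{32537}\right) = -9 + \frac{256640871}{741615841} = - \frac{6417901698}{741615841} \approx -8.6539$)
$\frac{233574}{c} = \frac{233574}{- \frac{6417901698}{741615841}} = 233574 \left(- \frac{741615841}{6417901698}\right) = - \frac{28870363074289}{1069650283}$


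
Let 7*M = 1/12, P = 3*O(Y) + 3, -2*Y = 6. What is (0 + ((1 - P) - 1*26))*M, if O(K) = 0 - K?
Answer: -37/84 ≈ -0.44048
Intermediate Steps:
Y = -3 (Y = -½*6 = -3)
O(K) = -K
P = 12 (P = 3*(-1*(-3)) + 3 = 3*3 + 3 = 9 + 3 = 12)
M = 1/84 (M = (⅐)/12 = (⅐)*(1/12) = 1/84 ≈ 0.011905)
(0 + ((1 - P) - 1*26))*M = (0 + ((1 - 1*12) - 1*26))*(1/84) = (0 + ((1 - 12) - 26))*(1/84) = (0 + (-11 - 26))*(1/84) = (0 - 37)*(1/84) = -37*1/84 = -37/84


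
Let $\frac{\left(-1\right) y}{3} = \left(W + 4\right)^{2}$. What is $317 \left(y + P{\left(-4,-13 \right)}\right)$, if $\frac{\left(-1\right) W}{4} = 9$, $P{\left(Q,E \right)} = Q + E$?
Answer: $-979213$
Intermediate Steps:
$P{\left(Q,E \right)} = E + Q$
$W = -36$ ($W = \left(-4\right) 9 = -36$)
$y = -3072$ ($y = - 3 \left(-36 + 4\right)^{2} = - 3 \left(-32\right)^{2} = \left(-3\right) 1024 = -3072$)
$317 \left(y + P{\left(-4,-13 \right)}\right) = 317 \left(-3072 - 17\right) = 317 \left(-3089\right) = -979213$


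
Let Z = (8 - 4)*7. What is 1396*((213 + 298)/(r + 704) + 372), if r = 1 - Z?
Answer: 352287580/677 ≈ 5.2037e+5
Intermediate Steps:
Z = 28 (Z = 4*7 = 28)
r = -27 (r = 1 - 1*28 = 1 - 28 = -27)
1396*((213 + 298)/(r + 704) + 372) = 1396*((213 + 298)/(-27 + 704) + 372) = 1396*(511/677 + 372) = 1396*(252355/677) = 352287580/677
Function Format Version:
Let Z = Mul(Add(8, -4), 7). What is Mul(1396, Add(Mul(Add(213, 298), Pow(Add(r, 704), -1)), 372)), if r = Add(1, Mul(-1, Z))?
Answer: Rational(352287580, 677) ≈ 5.2037e+5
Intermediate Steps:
Z = 28 (Z = Mul(4, 7) = 28)
r = -27 (r = Add(1, Mul(-1, 28)) = Add(1, -28) = -27)
Mul(1396, Add(Mul(Add(213, 298), Pow(Add(r, 704), -1)), 372)) = Mul(1396, Add(Mul(Add(213, 298), Pow(Add(-27, 704), -1)), 372)) = Mul(1396, Add(Mul(511, Pow(677, -1)), 372)) = Mul(1396, Add(Mul(511, Rational(1, 677)), 372)) = Mul(1396, Add(Rational(511, 677), 372)) = Mul(1396, Rational(252355, 677)) = Rational(352287580, 677)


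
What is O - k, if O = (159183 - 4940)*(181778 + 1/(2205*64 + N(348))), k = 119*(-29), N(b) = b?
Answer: 3966478016511583/141468 ≈ 2.8038e+10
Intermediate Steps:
k = -3451
O = 3966477528305515/141468 (O = (159183 - 4940)*(181778 + 1/(2205*64 + 348)) = 154243*(181778 + 1/(141120 + 348)) = 154243*(181778 + 1/141468) = 154243*(25715770105/141468) = 3966477528305515/141468 ≈ 2.8038e+10)
O - k = 3966477528305515/141468 - 1*(-3451) = 3966477528305515/141468 + 3451 = 3966478016511583/141468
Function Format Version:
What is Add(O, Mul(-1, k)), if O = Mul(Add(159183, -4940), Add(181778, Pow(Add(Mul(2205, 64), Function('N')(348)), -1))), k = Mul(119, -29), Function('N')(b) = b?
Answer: Rational(3966478016511583, 141468) ≈ 2.8038e+10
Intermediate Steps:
k = -3451
O = Rational(3966477528305515, 141468) (O = Mul(Add(159183, -4940), Add(181778, Pow(Add(Mul(2205, 64), 348), -1))) = Mul(154243, Add(181778, Pow(Add(141120, 348), -1))) = Mul(154243, Add(181778, Pow(141468, -1))) = Mul(154243, Add(181778, Rational(1, 141468))) = Mul(154243, Rational(25715770105, 141468)) = Rational(3966477528305515, 141468) ≈ 2.8038e+10)
Add(O, Mul(-1, k)) = Add(Rational(3966477528305515, 141468), Mul(-1, -3451)) = Add(Rational(3966477528305515, 141468), 3451) = Rational(3966478016511583, 141468)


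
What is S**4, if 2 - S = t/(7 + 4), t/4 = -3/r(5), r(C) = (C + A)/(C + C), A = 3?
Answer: 1874161/14641 ≈ 128.01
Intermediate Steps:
r(C) = (3 + C)/(2*C) (r(C) = (C + 3)/(C + C) = (3 + C)/((2*C)) = (3 + C)*(1/(2*C)) = (3 + C)/(2*C))
t = -15 (t = 4*(-3*10/(3 + 5)) = 4*(-3/((1/2)*(1/5)*8)) = 4*(-3/4/5) = 4*(-3*5/4) = 4*(-15/4) = -15)
S = 37/11 (S = 2 - (-15)/(7 + 4) = 2 - (-15)/11 = 2 - 1*(-15/11) = 2 + 15/11 = 37/11 ≈ 3.3636)
S**4 = (37/11)**4 = 1874161/14641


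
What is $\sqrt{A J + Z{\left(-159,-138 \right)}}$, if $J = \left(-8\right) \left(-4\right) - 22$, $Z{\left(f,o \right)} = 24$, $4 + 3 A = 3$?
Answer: $\frac{\sqrt{186}}{3} \approx 4.5461$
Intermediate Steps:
$A = - \frac{1}{3}$ ($A = - \frac{4}{3} + \frac{1}{3} \cdot 3 = - \frac{4}{3} + 1 = - \frac{1}{3} \approx -0.33333$)
$J = 10$ ($J = 32 - 22 = 10$)
$\sqrt{A J + Z{\left(-159,-138 \right)}} = \sqrt{\left(- \frac{1}{3}\right) 10 + 24} = \sqrt{- \frac{10}{3} + 24} = \sqrt{\frac{62}{3}} = \frac{\sqrt{186}}{3}$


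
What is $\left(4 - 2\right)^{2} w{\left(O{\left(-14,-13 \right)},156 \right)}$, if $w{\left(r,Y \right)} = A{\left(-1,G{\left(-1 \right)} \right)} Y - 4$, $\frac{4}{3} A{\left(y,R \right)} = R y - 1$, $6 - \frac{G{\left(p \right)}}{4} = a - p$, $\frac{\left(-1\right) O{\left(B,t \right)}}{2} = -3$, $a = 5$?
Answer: $-484$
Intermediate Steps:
$O{\left(B,t \right)} = 6$ ($O{\left(B,t \right)} = \left(-2\right) \left(-3\right) = 6$)
$G{\left(p \right)} = 4 + 4 p$ ($G{\left(p \right)} = 24 - 4 \left(5 - p\right) = 24 + \left(-20 + 4 p\right) = 4 + 4 p$)
$A{\left(y,R \right)} = - \frac{3}{4} + \frac{3 R y}{4}$ ($A{\left(y,R \right)} = \frac{3 \left(R y - 1\right)}{4} = \frac{3 \left(-1 + R y\right)}{4} = - \frac{3}{4} + \frac{3 R y}{4}$)
$w{\left(r,Y \right)} = -4 - \frac{3 Y}{4}$ ($w{\left(r,Y \right)} = \left(- \frac{3}{4} + \frac{3}{4} \left(4 + 4 \left(-1\right)\right) \left(-1\right)\right) Y - 4 = \left(- \frac{3}{4} + \frac{3}{4} \left(4 - 4\right) \left(-1\right)\right) Y - 4 = \left(- \frac{3}{4} + \frac{3}{4} \cdot 0 \left(-1\right)\right) Y - 4 = \left(- \frac{3}{4} + 0\right) Y - 4 = - \frac{3 Y}{4} - 4 = -4 - \frac{3 Y}{4}$)
$\left(4 - 2\right)^{2} w{\left(O{\left(-14,-13 \right)},156 \right)} = \left(4 - 2\right)^{2} \left(-4 - 117\right) = 2^{2} \left(-4 - 117\right) = 4 \left(-121\right) = -484$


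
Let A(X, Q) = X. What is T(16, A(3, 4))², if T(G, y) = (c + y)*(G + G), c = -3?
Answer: 0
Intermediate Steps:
T(G, y) = 2*G*(-3 + y) (T(G, y) = (-3 + y)*(G + G) = (-3 + y)*(2*G) = 2*G*(-3 + y))
T(16, A(3, 4))² = (2*16*(-3 + 3))² = (2*16*0)² = 0² = 0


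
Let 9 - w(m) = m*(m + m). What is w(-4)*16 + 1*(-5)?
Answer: -373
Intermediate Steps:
w(m) = 9 - 2*m**2 (w(m) = 9 - m*(m + m) = 9 - m*2*m = 9 - 2*m**2)
w(-4)*16 + 1*(-5) = (9 - 2*(-4)**2)*16 + 1*(-5) = (9 - 2*16)*16 - 5 = (9 - 32)*16 - 5 = -23*16 - 5 = -368 - 5 = -373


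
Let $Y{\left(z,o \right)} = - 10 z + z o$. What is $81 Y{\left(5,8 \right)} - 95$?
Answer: $-905$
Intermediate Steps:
$Y{\left(z,o \right)} = - 10 z + o z$
$81 Y{\left(5,8 \right)} - 95 = 81 \cdot 5 \left(-10 + 8\right) - 95 = 81 \cdot 5 \left(-2\right) - 95 = 81 \left(-10\right) - 95 = -810 - 95 = -905$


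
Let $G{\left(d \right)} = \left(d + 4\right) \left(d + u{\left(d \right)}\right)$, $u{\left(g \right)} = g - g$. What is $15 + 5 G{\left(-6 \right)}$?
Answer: $75$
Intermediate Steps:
$u{\left(g \right)} = 0$
$G{\left(d \right)} = d \left(4 + d\right)$ ($G{\left(d \right)} = \left(d + 4\right) \left(d + 0\right) = \left(4 + d\right) d = d \left(4 + d\right)$)
$15 + 5 G{\left(-6 \right)} = 15 + 5 \left(- 6 \left(4 - 6\right)\right) = 15 + 5 \left(\left(-6\right) \left(-2\right)\right) = 15 + 5 \cdot 12 = 15 + 60 = 75$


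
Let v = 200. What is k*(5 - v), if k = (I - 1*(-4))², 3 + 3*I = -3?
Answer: -780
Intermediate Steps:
I = -2 (I = -1 + (⅓)*(-3) = -1 - 1 = -2)
k = 4 (k = (-2 - 1*(-4))² = (-2 + 4)² = 2² = 4)
k*(5 - v) = 4*(5 - 1*200) = 4*(5 - 200) = 4*(-195) = -780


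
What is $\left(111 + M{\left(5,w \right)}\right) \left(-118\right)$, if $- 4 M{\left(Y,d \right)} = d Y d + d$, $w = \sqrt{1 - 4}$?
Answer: $- \frac{27081}{2} + \frac{59 i \sqrt{3}}{2} \approx -13541.0 + 51.096 i$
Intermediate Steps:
$w = i \sqrt{3}$ ($w = \sqrt{-3} = i \sqrt{3} \approx 1.732 i$)
$M{\left(Y,d \right)} = - \frac{d}{4} - \frac{Y d^{2}}{4}$ ($M{\left(Y,d \right)} = - \frac{d Y d + d}{4} = - \frac{Y d d + d}{4} = - \frac{Y d^{2} + d}{4} = - \frac{d + Y d^{2}}{4} = - \frac{d}{4} - \frac{Y d^{2}}{4}$)
$\left(111 + M{\left(5,w \right)}\right) \left(-118\right) = \left(111 - \frac{i \sqrt{3} \left(1 + 5 i \sqrt{3}\right)}{4}\right) \left(-118\right) = -13098 + \frac{59 i \sqrt{3} \left(1 + 5 i \sqrt{3}\right)}{2}$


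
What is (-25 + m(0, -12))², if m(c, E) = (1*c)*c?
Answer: 625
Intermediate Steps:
m(c, E) = c² (m(c, E) = c*c = c²)
(-25 + m(0, -12))² = (-25 + 0²)² = (-25 + 0)² = (-25)² = 625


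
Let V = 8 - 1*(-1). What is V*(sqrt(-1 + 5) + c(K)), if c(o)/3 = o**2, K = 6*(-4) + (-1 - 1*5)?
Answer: 24318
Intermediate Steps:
V = 9 (V = 8 + 1 = 9)
K = -30 (K = -24 + (-1 - 5) = -24 - 6 = -30)
c(o) = 3*o**2
V*(sqrt(-1 + 5) + c(K)) = 9*(sqrt(-1 + 5) + 3*(-30)**2) = 9*(sqrt(4) + 3*900) = 9*(2 + 2700) = 9*2702 = 24318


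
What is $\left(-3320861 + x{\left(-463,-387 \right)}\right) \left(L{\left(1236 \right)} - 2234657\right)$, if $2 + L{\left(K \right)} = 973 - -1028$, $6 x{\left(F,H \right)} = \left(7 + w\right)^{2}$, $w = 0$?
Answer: $\frac{22242985935493}{3} \approx 7.4143 \cdot 10^{12}$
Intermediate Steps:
$x{\left(F,H \right)} = \frac{49}{6}$ ($x{\left(F,H \right)} = \frac{\left(7 + 0\right)^{2}}{6} = \frac{7^{2}}{6} = \frac{1}{6} \cdot 49 = \frac{49}{6}$)
$L{\left(K \right)} = 1999$ ($L{\left(K \right)} = -2 + \left(973 - -1028\right) = -2 + \left(973 + 1028\right) = -2 + 2001 = 1999$)
$\left(-3320861 + x{\left(-463,-387 \right)}\right) \left(L{\left(1236 \right)} - 2234657\right) = \left(-3320861 + \frac{49}{6}\right) \left(1999 - 2234657\right) = \left(- \frac{19925117}{6}\right) \left(-2232658\right) = \frac{22242985935493}{3}$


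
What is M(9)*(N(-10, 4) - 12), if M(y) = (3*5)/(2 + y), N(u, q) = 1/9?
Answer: -535/33 ≈ -16.212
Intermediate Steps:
N(u, q) = ⅑
M(y) = 15/(2 + y)
M(9)*(N(-10, 4) - 12) = (15/(2 + 9))*(⅑ - 12) = (15/11)*(-107/9) = -535/33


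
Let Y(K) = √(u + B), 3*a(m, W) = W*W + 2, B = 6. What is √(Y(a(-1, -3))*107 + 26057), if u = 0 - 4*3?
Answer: √(26057 + 107*I*√6) ≈ 161.42 + 0.8118*I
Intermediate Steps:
u = -12 (u = 0 - 12 = -12)
a(m, W) = ⅔ + W²/3 (a(m, W) = (W*W + 2)/3 = (W² + 2)/3 = (2 + W²)/3 = ⅔ + W²/3)
Y(K) = I*√6 (Y(K) = √(-12 + 6) = √(-6) = I*√6)
√(Y(a(-1, -3))*107 + 26057) = √((I*√6)*107 + 26057) = √(107*I*√6 + 26057) = √(26057 + 107*I*√6)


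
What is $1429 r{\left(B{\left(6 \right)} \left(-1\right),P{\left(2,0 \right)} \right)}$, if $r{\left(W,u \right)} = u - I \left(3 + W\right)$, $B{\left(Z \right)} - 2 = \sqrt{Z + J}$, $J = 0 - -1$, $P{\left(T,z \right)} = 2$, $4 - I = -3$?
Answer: $-7145 + 10003 \sqrt{7} \approx 19320.0$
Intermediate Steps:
$I = 7$ ($I = 4 - -3 = 4 + 3 = 7$)
$J = 1$ ($J = 0 + 1 = 1$)
$B{\left(Z \right)} = 2 + \sqrt{1 + Z}$ ($B{\left(Z \right)} = 2 + \sqrt{Z + 1} = 2 + \sqrt{1 + Z}$)
$r{\left(W,u \right)} = -21 + u - 7 W$ ($r{\left(W,u \right)} = u - 7 \left(3 + W\right) = u - \left(21 + 7 W\right) = -21 + u - 7 W$)
$1429 r{\left(B{\left(6 \right)} \left(-1\right),P{\left(2,0 \right)} \right)} = 1429 \left(-21 + 2 - 7 \left(2 + \sqrt{1 + 6}\right) \left(-1\right)\right) = 1429 \left(-21 + 2 - 7 \left(2 + \sqrt{7}\right) \left(-1\right)\right) = 1429 \left(-21 + 2 - 7 \left(-2 - \sqrt{7}\right)\right) = 1429 \left(-21 + 2 + \left(14 + 7 \sqrt{7}\right)\right) = 1429 \left(-5 + 7 \sqrt{7}\right) = -7145 + 10003 \sqrt{7}$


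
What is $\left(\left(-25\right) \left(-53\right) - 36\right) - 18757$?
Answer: $-17468$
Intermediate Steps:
$\left(\left(-25\right) \left(-53\right) - 36\right) - 18757 = \left(1325 - 36\right) - 18757 = 1289 - 18757 = -17468$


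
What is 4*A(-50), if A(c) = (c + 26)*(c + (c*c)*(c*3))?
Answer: 36004800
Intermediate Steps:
A(c) = (26 + c)*(c + 3*c³) (A(c) = (26 + c)*(c + c²*(3*c)) = (26 + c)*(c + 3*c³))
4*A(-50) = 4*(-50*(26 - 50 + 3*(-50)³ + 78*(-50)²)) = 4*(-50*(26 - 50 + 3*(-125000) + 78*2500)) = 4*(-50*(26 - 50 - 375000 + 195000)) = 4*(-50*(-180024)) = 4*9001200 = 36004800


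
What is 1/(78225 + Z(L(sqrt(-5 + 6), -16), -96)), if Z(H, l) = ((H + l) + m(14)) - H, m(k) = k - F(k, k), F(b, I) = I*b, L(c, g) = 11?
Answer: 1/77947 ≈ 1.2829e-5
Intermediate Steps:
m(k) = k - k**2 (m(k) = k - k*k = k - k**2)
Z(H, l) = -182 + l (Z(H, l) = ((H + l) + 14*(1 - 1*14)) - H = ((H + l) + 14*(1 - 14)) - H = ((H + l) + 14*(-13)) - H = ((H + l) - 182) - H = (-182 + H + l) - H = -182 + l)
1/(78225 + Z(L(sqrt(-5 + 6), -16), -96)) = 1/(78225 + (-182 - 96)) = 1/(78225 - 278) = 1/77947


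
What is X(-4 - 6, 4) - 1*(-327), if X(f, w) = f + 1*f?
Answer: 307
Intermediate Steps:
X(f, w) = 2*f (X(f, w) = f + f = 2*f)
X(-4 - 6, 4) - 1*(-327) = 2*(-4 - 6) - 1*(-327) = 2*(-10) + 327 = -20 + 327 = 307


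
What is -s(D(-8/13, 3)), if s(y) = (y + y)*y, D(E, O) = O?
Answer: -18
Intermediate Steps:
s(y) = 2*y**2 (s(y) = (2*y)*y = 2*y**2)
-s(D(-8/13, 3)) = -2*3**2 = -2*9 = -1*18 = -18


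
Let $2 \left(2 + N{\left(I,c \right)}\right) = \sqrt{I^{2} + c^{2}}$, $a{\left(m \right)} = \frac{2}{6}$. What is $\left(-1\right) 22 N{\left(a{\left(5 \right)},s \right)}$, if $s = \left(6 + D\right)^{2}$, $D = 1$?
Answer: $44 - \frac{11 \sqrt{21610}}{3} \approx -495.01$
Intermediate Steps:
$a{\left(m \right)} = \frac{1}{3}$ ($a{\left(m \right)} = 2 \cdot \frac{1}{6} = \frac{1}{3}$)
$s = 49$ ($s = \left(6 + 1\right)^{2} = 7^{2} = 49$)
$N{\left(I,c \right)} = -2 + \frac{\sqrt{I^{2} + c^{2}}}{2}$
$\left(-1\right) 22 N{\left(a{\left(5 \right)},s \right)} = \left(-1\right) 22 \left(-2 + \frac{\sqrt{\left(\frac{1}{3}\right)^{2} + 49^{2}}}{2}\right) = - 22 \left(-2 + \frac{\sqrt{\frac{1}{9} + 2401}}{2}\right) = - 22 \left(-2 + \frac{\sqrt{\frac{21610}{9}}}{2}\right) = - 22 \left(-2 + \frac{\frac{1}{3} \sqrt{21610}}{2}\right) = - 22 \left(-2 + \frac{\sqrt{21610}}{6}\right) = 44 - \frac{11 \sqrt{21610}}{3}$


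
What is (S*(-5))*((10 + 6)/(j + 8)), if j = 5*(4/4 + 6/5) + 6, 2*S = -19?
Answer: 152/5 ≈ 30.400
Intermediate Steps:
S = -19/2 (S = (1/2)*(-19) = -19/2 ≈ -9.5000)
j = 17 (j = 5*(4*(1/4) + 6*(1/5)) + 6 = 5*(1 + 6/5) + 6 = 5*(11/5) + 6 = 11 + 6 = 17)
(S*(-5))*((10 + 6)/(j + 8)) = (-19/2*(-5))*((10 + 6)/(17 + 8)) = 95*(16/25)/2 = 95*(16*(1/25))/2 = (95/2)*(16/25) = 152/5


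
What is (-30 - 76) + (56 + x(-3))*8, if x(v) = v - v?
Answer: 342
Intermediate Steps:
x(v) = 0
(-30 - 76) + (56 + x(-3))*8 = (-30 - 76) + (56 + 0)*8 = -106 + 56*8 = -106 + 448 = 342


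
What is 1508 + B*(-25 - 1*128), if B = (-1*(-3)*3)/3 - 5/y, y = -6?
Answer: 1843/2 ≈ 921.50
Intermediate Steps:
B = 23/6 (B = (-1*(-3)*3)/3 - 5/(-6) = (3*3)*(⅓) - 5*(-⅙) = 9*(⅓) + ⅚ = 3 + ⅚ = 23/6 ≈ 3.8333)
1508 + B*(-25 - 1*128) = 1508 + 23*(-25 - 1*128)/6 = 1508 + 23*(-25 - 128)/6 = 1508 + (23/6)*(-153) = 1508 - 1173/2 = 1843/2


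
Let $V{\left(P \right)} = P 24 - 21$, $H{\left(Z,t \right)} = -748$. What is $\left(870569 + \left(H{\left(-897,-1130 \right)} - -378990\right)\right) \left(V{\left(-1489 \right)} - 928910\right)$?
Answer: $-1204686760937$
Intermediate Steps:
$V{\left(P \right)} = -21 + 24 P$ ($V{\left(P \right)} = 24 P - 21 = -21 + 24 P$)
$\left(870569 + \left(H{\left(-897,-1130 \right)} - -378990\right)\right) \left(V{\left(-1489 \right)} - 928910\right) = \left(870569 - -378242\right) \left(\left(-21 + 24 \left(-1489\right)\right) - 928910\right) = \left(870569 + \left(-748 + 378990\right)\right) \left(\left(-21 - 35736\right) - 928910\right) = \left(870569 + 378242\right) \left(-35757 - 928910\right) = 1248811 \left(-964667\right) = -1204686760937$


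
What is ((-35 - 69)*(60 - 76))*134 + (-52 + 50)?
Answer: 222974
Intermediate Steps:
((-35 - 69)*(60 - 76))*134 + (-52 + 50) = -104*(-16)*134 - 2 = 1664*134 - 2 = 222976 - 2 = 222974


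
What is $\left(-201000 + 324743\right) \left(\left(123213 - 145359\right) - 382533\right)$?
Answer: $-50076193497$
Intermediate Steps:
$\left(-201000 + 324743\right) \left(\left(123213 - 145359\right) - 382533\right) = 123743 \left(-22146 - 382533\right) = 123743 \left(-404679\right) = -50076193497$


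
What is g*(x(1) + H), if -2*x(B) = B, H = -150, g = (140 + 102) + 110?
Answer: -52976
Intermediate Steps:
g = 352 (g = 242 + 110 = 352)
x(B) = -B/2
g*(x(1) + H) = 352*(-1/2*1 - 150) = 352*(-1/2 - 150) = 352*(-301/2) = -52976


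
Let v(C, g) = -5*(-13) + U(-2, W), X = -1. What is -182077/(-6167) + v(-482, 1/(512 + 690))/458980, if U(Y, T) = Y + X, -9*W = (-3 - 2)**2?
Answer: 5969291701/202180690 ≈ 29.525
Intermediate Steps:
W = -25/9 (W = -(-3 - 2)**2/9 = -1/9*(-5)**2 = -1/9*25 = -25/9 ≈ -2.7778)
U(Y, T) = -1 + Y (U(Y, T) = Y - 1 = -1 + Y)
v(C, g) = 62 (v(C, g) = -5*(-13) + (-1 - 2) = 65 - 3 = 62)
-182077/(-6167) + v(-482, 1/(512 + 690))/458980 = -182077/(-6167) + 62/458980 = -182077*(-1/6167) + 62*(1/458980) = 26011/881 + 31/229490 = 5969291701/202180690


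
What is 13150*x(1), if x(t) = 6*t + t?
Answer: 92050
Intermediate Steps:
x(t) = 7*t
13150*x(1) = 13150*(7*1) = 13150*7 = 92050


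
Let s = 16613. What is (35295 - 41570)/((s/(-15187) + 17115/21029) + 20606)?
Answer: -2004030579325/6580795689066 ≈ -0.30453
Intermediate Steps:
(35295 - 41570)/((s/(-15187) + 17115/21029) + 20606) = (35295 - 41570)/((16613/(-15187) + 17115/21029) + 20606) = -6275/((16613*(-1/15187) + 17115*(1/21029)) + 20606) = -6275/((-16613/15187 + 17115/21029) + 20606) = -6275/(-89429272/319367423 + 20606) = -6275/6580795689066/319367423 = -6275*319367423/6580795689066 = -2004030579325/6580795689066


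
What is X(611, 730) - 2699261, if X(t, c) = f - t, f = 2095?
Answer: -2697777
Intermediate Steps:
X(t, c) = 2095 - t
X(611, 730) - 2699261 = (2095 - 1*611) - 2699261 = (2095 - 611) - 2699261 = 1484 - 2699261 = -2697777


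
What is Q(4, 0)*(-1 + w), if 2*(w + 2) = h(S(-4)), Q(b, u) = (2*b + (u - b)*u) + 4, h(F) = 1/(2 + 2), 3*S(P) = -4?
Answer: -69/2 ≈ -34.500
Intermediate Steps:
S(P) = -4/3 (S(P) = (⅓)*(-4) = -4/3)
h(F) = ¼ (h(F) = 1/4 = ¼)
Q(b, u) = 4 + 2*b + u*(u - b) (Q(b, u) = (2*b + u*(u - b)) + 4 = 4 + 2*b + u*(u - b))
w = -15/8 (w = -2 + (½)*(¼) = -2 + ⅛ = -15/8 ≈ -1.8750)
Q(4, 0)*(-1 + w) = (4 + 0² + 2*4 - 1*4*0)*(-1 - 15/8) = (4 + 0 + 8 + 0)*(-23/8) = 12*(-23/8) = -69/2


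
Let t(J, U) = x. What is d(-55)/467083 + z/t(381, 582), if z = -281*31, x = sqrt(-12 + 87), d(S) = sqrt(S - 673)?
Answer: -8711*sqrt(3)/15 + 2*I*sqrt(182)/467083 ≈ -1005.9 + 5.7766e-5*I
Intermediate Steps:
d(S) = sqrt(-673 + S)
x = 5*sqrt(3) (x = sqrt(75) = 5*sqrt(3) ≈ 8.6602)
t(J, U) = 5*sqrt(3)
z = -8711
d(-55)/467083 + z/t(381, 582) = sqrt(-673 - 55)/467083 - 8711*sqrt(3)/15 = sqrt(-728)*(1/467083) - 8711*sqrt(3)/15 = (2*I*sqrt(182))*(1/467083) - 8711*sqrt(3)/15 = 2*I*sqrt(182)/467083 - 8711*sqrt(3)/15 = -8711*sqrt(3)/15 + 2*I*sqrt(182)/467083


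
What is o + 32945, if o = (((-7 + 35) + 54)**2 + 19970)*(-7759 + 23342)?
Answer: 416005547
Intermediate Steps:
o = 415972602 (o = ((28 + 54)**2 + 19970)*15583 = (82**2 + 19970)*15583 = (6724 + 19970)*15583 = 26694*15583 = 415972602)
o + 32945 = 415972602 + 32945 = 416005547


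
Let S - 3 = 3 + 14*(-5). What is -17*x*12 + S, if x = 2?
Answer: -472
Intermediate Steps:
S = -64 (S = 3 + (3 + 14*(-5)) = 3 + (3 - 70) = 3 - 67 = -64)
-17*x*12 + S = -17*2*12 - 64 = -34*12 - 64 = -408 - 64 = -472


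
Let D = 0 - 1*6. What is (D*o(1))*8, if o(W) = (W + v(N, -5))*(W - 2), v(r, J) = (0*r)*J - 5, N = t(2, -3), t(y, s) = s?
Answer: -192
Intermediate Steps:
N = -3
v(r, J) = -5 (v(r, J) = 0*J - 5 = 0 - 5 = -5)
D = -6 (D = 0 - 6 = -6)
o(W) = (-5 + W)*(-2 + W) (o(W) = (W - 5)*(W - 2) = (-5 + W)*(-2 + W))
(D*o(1))*8 = -6*(10 + 1**2 - 7*1)*8 = -6*(10 + 1 - 7)*8 = -6*4*8 = -24*8 = -192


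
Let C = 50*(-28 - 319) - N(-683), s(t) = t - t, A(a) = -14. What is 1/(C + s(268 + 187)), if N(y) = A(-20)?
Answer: -1/17336 ≈ -5.7683e-5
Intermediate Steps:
N(y) = -14
s(t) = 0
C = -17336 (C = 50*(-28 - 319) - 1*(-14) = 50*(-347) + 14 = -17350 + 14 = -17336)
1/(C + s(268 + 187)) = 1/(-17336 + 0) = 1/(-17336) = -1/17336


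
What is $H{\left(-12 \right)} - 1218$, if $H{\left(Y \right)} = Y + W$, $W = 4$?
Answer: $-1226$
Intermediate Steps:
$H{\left(Y \right)} = 4 + Y$ ($H{\left(Y \right)} = Y + 4 = 4 + Y$)
$H{\left(-12 \right)} - 1218 = \left(4 - 12\right) - 1218 = -8 - 1218 = -1226$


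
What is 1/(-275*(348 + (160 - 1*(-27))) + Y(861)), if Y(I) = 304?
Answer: -1/146821 ≈ -6.8110e-6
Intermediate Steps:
1/(-275*(348 + (160 - 1*(-27))) + Y(861)) = 1/(-275*(348 + (160 - 1*(-27))) + 304) = 1/(-275*(348 + (160 + 27)) + 304) = 1/(-275*(348 + 187) + 304) = 1/(-275*535 + 304) = 1/(-147125 + 304) = 1/(-146821) = -1/146821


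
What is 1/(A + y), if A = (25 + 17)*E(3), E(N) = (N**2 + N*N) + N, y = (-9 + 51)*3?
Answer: 1/1008 ≈ 0.00099206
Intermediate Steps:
y = 126 (y = 42*3 = 126)
E(N) = N + 2*N**2 (E(N) = (N**2 + N**2) + N = 2*N**2 + N = N + 2*N**2)
A = 882 (A = (25 + 17)*(3*(1 + 2*3)) = 42*(3*(1 + 6)) = 42*(3*7) = 42*21 = 882)
1/(A + y) = 1/(882 + 126) = 1/1008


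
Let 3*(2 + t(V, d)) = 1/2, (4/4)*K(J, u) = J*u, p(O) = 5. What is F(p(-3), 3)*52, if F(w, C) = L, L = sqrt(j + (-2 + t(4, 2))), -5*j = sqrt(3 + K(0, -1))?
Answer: 26*sqrt(-3450 - 180*sqrt(3))/15 ≈ 106.31*I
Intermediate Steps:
K(J, u) = J*u
t(V, d) = -11/6 (t(V, d) = -2 + (1/3)/2 = -2 + (1/3)*(1/2) = -2 + 1/6 = -11/6)
j = -sqrt(3)/5 (j = -sqrt(3 + 0*(-1))/5 = -sqrt(3 + 0)/5 = -sqrt(3)/5 ≈ -0.34641)
L = sqrt(-23/6 - sqrt(3)/5) (L = sqrt(-sqrt(3)/5 + (-2 - 11/6)) = sqrt(-sqrt(3)/5 - 23/6) = sqrt(-23/6 - sqrt(3)/5) ≈ 2.0444*I)
F(w, C) = sqrt(-3450 - 180*sqrt(3))/30
F(p(-3), 3)*52 = (sqrt(-3450 - 180*sqrt(3))/30)*52 = 26*sqrt(-3450 - 180*sqrt(3))/15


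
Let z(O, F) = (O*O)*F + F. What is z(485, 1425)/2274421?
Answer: 335197050/2274421 ≈ 147.38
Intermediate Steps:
z(O, F) = F + F*O**2 (z(O, F) = O**2*F + F = F*O**2 + F = F + F*O**2)
z(485, 1425)/2274421 = (1425*(1 + 485**2))/2274421 = (1425*(1 + 235225))*(1/2274421) = (1425*235226)*(1/2274421) = 335197050*(1/2274421) = 335197050/2274421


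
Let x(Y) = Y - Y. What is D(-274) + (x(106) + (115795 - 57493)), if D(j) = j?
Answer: 58028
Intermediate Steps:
x(Y) = 0
D(-274) + (x(106) + (115795 - 57493)) = -274 + (0 + (115795 - 57493)) = -274 + (0 + 58302) = -274 + 58302 = 58028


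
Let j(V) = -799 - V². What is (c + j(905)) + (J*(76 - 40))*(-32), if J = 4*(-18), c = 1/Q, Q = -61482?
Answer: -45304856161/61482 ≈ -7.3688e+5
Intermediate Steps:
c = -1/61482 (c = 1/(-61482) = -1/61482 ≈ -1.6265e-5)
J = -72
(c + j(905)) + (J*(76 - 40))*(-32) = (-1/61482 + (-799 - 1*905²)) - 72*(76 - 40)*(-32) = (-1/61482 + (-799 - 1*819025)) - 72*36*(-32) = (-1/61482 + (-799 - 819025)) - 2592*(-32) = (-1/61482 - 819824) + 82944 = -50404419169/61482 + 82944 = -45304856161/61482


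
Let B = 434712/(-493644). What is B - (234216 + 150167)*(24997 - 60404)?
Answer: 559868353381471/41137 ≈ 1.3610e+10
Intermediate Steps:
B = -36226/41137 (B = 434712*(-1/493644) = -36226/41137 ≈ -0.88062)
B - (234216 + 150167)*(24997 - 60404) = -36226/41137 - (234216 + 150167)*(24997 - 60404) = -36226/41137 - 384383*(-35407) = -36226/41137 - 1*(-13609848881) = -36226/41137 + 13609848881 = 559868353381471/41137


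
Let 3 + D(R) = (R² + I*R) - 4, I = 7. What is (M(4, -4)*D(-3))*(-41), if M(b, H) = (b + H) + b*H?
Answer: -12464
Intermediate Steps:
M(b, H) = H + b + H*b (M(b, H) = (H + b) + H*b = H + b + H*b)
D(R) = -7 + R² + 7*R (D(R) = -3 + ((R² + 7*R) - 4) = -3 + (-4 + R² + 7*R) = -7 + R² + 7*R)
(M(4, -4)*D(-3))*(-41) = ((-4 + 4 - 4*4)*(-7 + (-3)² + 7*(-3)))*(-41) = ((-4 + 4 - 16)*(-7 + 9 - 21))*(-41) = -16*(-19)*(-41) = 304*(-41) = -12464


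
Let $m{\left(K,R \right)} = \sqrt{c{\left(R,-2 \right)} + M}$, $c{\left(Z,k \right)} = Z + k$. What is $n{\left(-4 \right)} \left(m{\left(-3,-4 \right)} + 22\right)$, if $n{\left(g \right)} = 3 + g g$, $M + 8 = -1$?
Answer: $418 + 19 i \sqrt{15} \approx 418.0 + 73.587 i$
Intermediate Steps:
$M = -9$ ($M = -8 - 1 = -9$)
$n{\left(g \right)} = 3 + g^{2}$
$m{\left(K,R \right)} = \sqrt{-11 + R}$ ($m{\left(K,R \right)} = \sqrt{\left(R - 2\right) - 9} = \sqrt{\left(-2 + R\right) - 9} = \sqrt{-11 + R}$)
$n{\left(-4 \right)} \left(m{\left(-3,-4 \right)} + 22\right) = \left(3 + \left(-4\right)^{2}\right) \left(\sqrt{-11 - 4} + 22\right) = \left(3 + 16\right) \left(\sqrt{-15} + 22\right) = 19 \left(i \sqrt{15} + 22\right) = 19 \left(22 + i \sqrt{15}\right) = 418 + 19 i \sqrt{15}$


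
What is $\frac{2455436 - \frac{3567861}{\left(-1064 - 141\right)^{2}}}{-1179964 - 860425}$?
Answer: $- \frac{3565350890039}{2962695837725} \approx -1.2034$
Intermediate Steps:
$\frac{2455436 - \frac{3567861}{\left(-1064 - 141\right)^{2}}}{-1179964 - 860425} = \frac{2455436 - \frac{3567861}{\left(-1205\right)^{2}}}{-2040389} = \left(2455436 - \frac{3567861}{1452025}\right) \left(- \frac{1}{2040389}\right) = \frac{3565350890039}{1452025} \left(- \frac{1}{2040389}\right) = - \frac{3565350890039}{2962695837725}$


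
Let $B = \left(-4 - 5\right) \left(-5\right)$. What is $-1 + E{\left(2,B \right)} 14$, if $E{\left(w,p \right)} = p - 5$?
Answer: $559$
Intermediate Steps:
$B = 45$ ($B = \left(-9\right) \left(-5\right) = 45$)
$E{\left(w,p \right)} = -5 + p$
$-1 + E{\left(2,B \right)} 14 = -1 + \left(-5 + 45\right) 14 = -1 + 40 \cdot 14 = -1 + 560 = 559$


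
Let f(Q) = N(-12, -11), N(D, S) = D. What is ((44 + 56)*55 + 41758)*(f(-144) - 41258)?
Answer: -1950337660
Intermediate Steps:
f(Q) = -12
((44 + 56)*55 + 41758)*(f(-144) - 41258) = ((44 + 56)*55 + 41758)*(-12 - 41258) = (100*55 + 41758)*(-41270) = (5500 + 41758)*(-41270) = 47258*(-41270) = -1950337660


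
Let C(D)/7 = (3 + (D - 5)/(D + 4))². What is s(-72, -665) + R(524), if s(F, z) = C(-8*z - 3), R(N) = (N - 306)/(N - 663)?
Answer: 434232490187/3935512699 ≈ 110.34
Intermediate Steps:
C(D) = 7*(3 + (-5 + D)/(4 + D))² (C(D) = 7*(3 + (D - 5)/(D + 4))² = 7*(3 + (-5 + D)/(4 + D))²)
R(N) = (-306 + N)/(-663 + N)
s(F, z) = 7*(-5 - 32*z)²/(1 - 8*z)² (s(F, z) = 7*(7 + 4*(-8*z - 3))²/(4 + (-8*z - 3))² = 7*(7 + 4*(-3 - 8*z))²/(4 + (-3 - 8*z))² = 7*(7 + (-12 - 32*z))²/(1 - 8*z)² = 7*(-5 - 32*z)²/(1 - 8*z)²)
s(-72, -665) + R(524) = 7*(5 + 32*(-665))²/(-1 + 8*(-665))² + (-306 + 524)/(-663 + 524) = 7*(5 - 21280)²/(-1 - 5320)² + 218/(-139) = 7*(-21275)²/(-5321)² - 1/139*218 = 7*(1/28313041)*452625625 - 218/139 = 3168379375/28313041 - 218/139 = 434232490187/3935512699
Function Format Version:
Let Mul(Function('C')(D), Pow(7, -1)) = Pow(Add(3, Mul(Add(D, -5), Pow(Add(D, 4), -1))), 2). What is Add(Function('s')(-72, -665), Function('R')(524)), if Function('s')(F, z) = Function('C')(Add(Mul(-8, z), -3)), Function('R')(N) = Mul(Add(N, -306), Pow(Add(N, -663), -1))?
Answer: Rational(434232490187, 3935512699) ≈ 110.34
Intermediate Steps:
Function('C')(D) = Mul(7, Pow(Add(3, Mul(Pow(Add(4, D), -1), Add(-5, D))), 2)) (Function('C')(D) = Mul(7, Pow(Add(3, Mul(Add(D, -5), Pow(Add(D, 4), -1))), 2)) = Mul(7, Pow(Add(3, Mul(Add(-5, D), Pow(Add(4, D), -1))), 2)) = Mul(7, Pow(Add(3, Mul(Pow(Add(4, D), -1), Add(-5, D))), 2)))
Function('R')(N) = Mul(Pow(Add(-663, N), -1), Add(-306, N)) (Function('R')(N) = Mul(Add(-306, N), Pow(Add(-663, N), -1)) = Mul(Pow(Add(-663, N), -1), Add(-306, N)))
Function('s')(F, z) = Mul(7, Pow(Add(1, Mul(-8, z)), -2), Pow(Add(-5, Mul(-32, z)), 2)) (Function('s')(F, z) = Mul(7, Pow(Add(4, Add(Mul(-8, z), -3)), -2), Pow(Add(7, Mul(4, Add(Mul(-8, z), -3))), 2)) = Mul(7, Pow(Add(4, Add(-3, Mul(-8, z))), -2), Pow(Add(7, Mul(4, Add(-3, Mul(-8, z)))), 2)) = Mul(7, Pow(Add(1, Mul(-8, z)), -2), Pow(Add(7, Add(-12, Mul(-32, z))), 2)) = Mul(7, Pow(Add(1, Mul(-8, z)), -2), Pow(Add(-5, Mul(-32, z)), 2)))
Add(Function('s')(-72, -665), Function('R')(524)) = Add(Mul(7, Pow(Add(-1, Mul(8, -665)), -2), Pow(Add(5, Mul(32, -665)), 2)), Mul(Pow(Add(-663, 524), -1), Add(-306, 524))) = Add(Mul(7, Pow(Add(-1, -5320), -2), Pow(Add(5, -21280), 2)), Mul(Pow(-139, -1), 218)) = Add(Mul(7, Pow(-5321, -2), Pow(-21275, 2)), Mul(Rational(-1, 139), 218)) = Add(Mul(7, Rational(1, 28313041), 452625625), Rational(-218, 139)) = Add(Rational(3168379375, 28313041), Rational(-218, 139)) = Rational(434232490187, 3935512699)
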